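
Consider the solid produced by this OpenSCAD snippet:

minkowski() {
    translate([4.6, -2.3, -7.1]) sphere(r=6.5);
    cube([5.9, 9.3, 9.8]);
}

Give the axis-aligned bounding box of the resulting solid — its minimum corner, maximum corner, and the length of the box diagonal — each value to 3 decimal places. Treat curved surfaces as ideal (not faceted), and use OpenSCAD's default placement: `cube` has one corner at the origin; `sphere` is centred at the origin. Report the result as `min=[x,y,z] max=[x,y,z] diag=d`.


min=[-1.900,-8.800,-13.600] max=[17.000,13.500,9.200] diag=37.072

A = translate([4.6, -2.3, -7.1]) sphere(r=6.5) → bbox [-1.9,-8.8,-13.6] .. [11.1,4.2,-0.6]
B = cube([5.9, 9.3, 9.8]) → bbox [0,0,0] .. [5.9,9.3,9.8]
lo = A.lo+B.lo = [-1.9+0, -8.8+0, -13.6+0] = [-1.900,-8.800,-13.600]
hi = A.hi+B.hi = [11.1+5.9, 4.2+9.3, -0.6+9.8] = [17.000,13.500,9.200]
diag = √(18.9²+22.3²+22.8²) = √1374.34 = 37.072


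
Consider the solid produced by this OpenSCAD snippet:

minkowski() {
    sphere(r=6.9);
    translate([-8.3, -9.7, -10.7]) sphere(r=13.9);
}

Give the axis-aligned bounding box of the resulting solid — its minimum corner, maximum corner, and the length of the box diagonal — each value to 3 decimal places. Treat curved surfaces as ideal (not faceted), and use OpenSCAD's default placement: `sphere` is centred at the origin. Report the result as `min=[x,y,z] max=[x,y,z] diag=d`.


min=[-29.100,-30.500,-31.500] max=[12.500,11.100,10.100] diag=72.053

A = translate([-8.3, -9.7, -10.7]) sphere(r=13.9) → bbox [-22.2,-23.6,-24.6] .. [5.6,4.2,3.2]
B = sphere(r=6.9) → bbox [-6.9,-6.9,-6.9] .. [6.9,6.9,6.9]
lo = A.lo+B.lo = [-22.2-6.9, -23.6-6.9, -24.6-6.9] = [-29.100,-30.500,-31.500]
hi = A.hi+B.hi = [5.6+6.9, 4.2+6.9, 3.2+6.9] = [12.500,11.100,10.100]
diag = √(41.6²+41.6²+41.6²) = √5191.68 = 72.053


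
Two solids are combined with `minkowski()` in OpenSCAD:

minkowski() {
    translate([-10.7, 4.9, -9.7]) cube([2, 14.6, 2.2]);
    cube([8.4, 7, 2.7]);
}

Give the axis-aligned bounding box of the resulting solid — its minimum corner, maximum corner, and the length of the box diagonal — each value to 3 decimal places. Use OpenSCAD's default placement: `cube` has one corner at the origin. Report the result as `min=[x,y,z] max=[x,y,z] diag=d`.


min=[-10.700,4.900,-9.700] max=[-0.300,26.500,-4.800] diag=24.469

A = translate([-10.7, 4.9, -9.7]) cube([2, 14.6, 2.2]) → bbox [-10.7,4.9,-9.7] .. [-8.7,19.5,-7.5]
B = cube([8.4, 7, 2.7]) → bbox [0,0,0] .. [8.4,7,2.7]
lo = A.lo+B.lo = [-10.7+0, 4.9+0, -9.7+0] = [-10.700,4.900,-9.700]
hi = A.hi+B.hi = [-8.7+8.4, 19.5+7, -7.5+2.7] = [-0.300,26.500,-4.800]
diag = √(10.4²+21.6²+4.9²) = √598.73 = 24.469


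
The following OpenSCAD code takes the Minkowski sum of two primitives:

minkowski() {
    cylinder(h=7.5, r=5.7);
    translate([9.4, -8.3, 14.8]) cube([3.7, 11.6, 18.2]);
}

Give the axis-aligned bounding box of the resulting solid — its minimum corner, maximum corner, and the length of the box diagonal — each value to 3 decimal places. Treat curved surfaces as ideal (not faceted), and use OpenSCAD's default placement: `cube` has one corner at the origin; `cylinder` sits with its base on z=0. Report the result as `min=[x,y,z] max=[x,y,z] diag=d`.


A = translate([9.4, -8.3, 14.8]) cube([3.7, 11.6, 18.2]) → bbox [9.4,-8.3,14.8] .. [13.1,3.3,33]
B = cylinder(h=7.5, r=5.7) → bbox [-5.7,-5.7,0] .. [5.7,5.7,7.5]
lo = A.lo+B.lo = [9.4-5.7, -8.3-5.7, 14.8+0] = [3.700,-14.000,14.800]
hi = A.hi+B.hi = [13.1+5.7, 3.3+5.7, 33+7.5] = [18.800,9.000,40.500]
diag = √(15.1²+23²+25.7²) = √1417.5 = 37.650

min=[3.700,-14.000,14.800] max=[18.800,9.000,40.500] diag=37.650


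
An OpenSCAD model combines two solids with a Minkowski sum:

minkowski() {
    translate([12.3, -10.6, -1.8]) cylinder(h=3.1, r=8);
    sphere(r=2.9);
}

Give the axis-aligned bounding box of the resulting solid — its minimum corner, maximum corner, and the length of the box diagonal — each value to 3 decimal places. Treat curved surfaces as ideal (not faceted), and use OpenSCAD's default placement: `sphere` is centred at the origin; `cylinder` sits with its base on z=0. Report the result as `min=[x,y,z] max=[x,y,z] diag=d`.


min=[1.400,-21.500,-4.700] max=[23.200,0.300,4.200] diag=32.089

A = translate([12.3, -10.6, -1.8]) cylinder(h=3.1, r=8) → bbox [4.3,-18.6,-1.8] .. [20.3,-2.6,1.3]
B = sphere(r=2.9) → bbox [-2.9,-2.9,-2.9] .. [2.9,2.9,2.9]
lo = A.lo+B.lo = [4.3-2.9, -18.6-2.9, -1.8-2.9] = [1.400,-21.500,-4.700]
hi = A.hi+B.hi = [20.3+2.9, -2.6+2.9, 1.3+2.9] = [23.200,0.300,4.200]
diag = √(21.8²+21.8²+8.9²) = √1029.69 = 32.089


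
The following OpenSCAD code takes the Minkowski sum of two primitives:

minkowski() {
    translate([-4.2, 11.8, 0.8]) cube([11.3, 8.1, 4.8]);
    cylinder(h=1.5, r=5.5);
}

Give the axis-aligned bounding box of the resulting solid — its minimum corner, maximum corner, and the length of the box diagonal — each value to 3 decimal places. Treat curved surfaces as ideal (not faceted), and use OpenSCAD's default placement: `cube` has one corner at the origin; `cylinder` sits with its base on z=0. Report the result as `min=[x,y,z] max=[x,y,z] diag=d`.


min=[-9.700,6.300,0.800] max=[12.600,25.400,7.100] diag=30.030

A = translate([-4.2, 11.8, 0.8]) cube([11.3, 8.1, 4.8]) → bbox [-4.2,11.8,0.8] .. [7.1,19.9,5.6]
B = cylinder(h=1.5, r=5.5) → bbox [-5.5,-5.5,0] .. [5.5,5.5,1.5]
lo = A.lo+B.lo = [-4.2-5.5, 11.8-5.5, 0.8+0] = [-9.700,6.300,0.800]
hi = A.hi+B.hi = [7.1+5.5, 19.9+5.5, 5.6+1.5] = [12.600,25.400,7.100]
diag = √(22.3²+19.1²+6.3²) = √901.79 = 30.030


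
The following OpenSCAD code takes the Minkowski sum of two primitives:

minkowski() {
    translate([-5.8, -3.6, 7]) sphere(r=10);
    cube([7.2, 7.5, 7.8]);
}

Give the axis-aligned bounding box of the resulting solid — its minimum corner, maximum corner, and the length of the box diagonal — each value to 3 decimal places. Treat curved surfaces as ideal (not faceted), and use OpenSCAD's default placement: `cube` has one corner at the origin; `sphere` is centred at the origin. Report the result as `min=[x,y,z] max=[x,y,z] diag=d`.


min=[-15.800,-13.600,-3.000] max=[11.400,13.900,24.800] diag=47.633

A = translate([-5.8, -3.6, 7]) sphere(r=10) → bbox [-15.8,-13.6,-3] .. [4.2,6.4,17]
B = cube([7.2, 7.5, 7.8]) → bbox [0,0,0] .. [7.2,7.5,7.8]
lo = A.lo+B.lo = [-15.8+0, -13.6+0, -3+0] = [-15.800,-13.600,-3.000]
hi = A.hi+B.hi = [4.2+7.2, 6.4+7.5, 17+7.8] = [11.400,13.900,24.800]
diag = √(27.2²+27.5²+27.8²) = √2268.93 = 47.633


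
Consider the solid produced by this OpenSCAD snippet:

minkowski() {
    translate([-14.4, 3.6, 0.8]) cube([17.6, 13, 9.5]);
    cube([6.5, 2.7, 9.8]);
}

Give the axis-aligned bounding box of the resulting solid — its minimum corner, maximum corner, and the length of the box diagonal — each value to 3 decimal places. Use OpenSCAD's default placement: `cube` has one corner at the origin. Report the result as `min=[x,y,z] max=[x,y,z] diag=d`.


min=[-14.400,3.600,0.800] max=[9.700,19.300,20.100] diag=34.638

A = translate([-14.4, 3.6, 0.8]) cube([17.6, 13, 9.5]) → bbox [-14.4,3.6,0.8] .. [3.2,16.6,10.3]
B = cube([6.5, 2.7, 9.8]) → bbox [0,0,0] .. [6.5,2.7,9.8]
lo = A.lo+B.lo = [-14.4+0, 3.6+0, 0.8+0] = [-14.400,3.600,0.800]
hi = A.hi+B.hi = [3.2+6.5, 16.6+2.7, 10.3+9.8] = [9.700,19.300,20.100]
diag = √(24.1²+15.7²+19.3²) = √1199.79 = 34.638


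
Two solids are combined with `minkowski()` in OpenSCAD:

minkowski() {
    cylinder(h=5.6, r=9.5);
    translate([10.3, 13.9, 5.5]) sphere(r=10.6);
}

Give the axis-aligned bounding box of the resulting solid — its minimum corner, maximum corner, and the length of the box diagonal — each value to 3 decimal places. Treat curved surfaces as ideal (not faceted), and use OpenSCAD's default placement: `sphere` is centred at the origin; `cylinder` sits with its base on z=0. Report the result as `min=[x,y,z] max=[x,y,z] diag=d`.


A = translate([10.3, 13.9, 5.5]) sphere(r=10.6) → bbox [-0.3,3.3,-5.1] .. [20.9,24.5,16.1]
B = cylinder(h=5.6, r=9.5) → bbox [-9.5,-9.5,0] .. [9.5,9.5,5.6]
lo = A.lo+B.lo = [-0.3-9.5, 3.3-9.5, -5.1+0] = [-9.800,-6.200,-5.100]
hi = A.hi+B.hi = [20.9+9.5, 24.5+9.5, 16.1+5.6] = [30.400,34.000,21.700]
diag = √(40.2²+40.2²+26.8²) = √3950.32 = 62.852

min=[-9.800,-6.200,-5.100] max=[30.400,34.000,21.700] diag=62.852


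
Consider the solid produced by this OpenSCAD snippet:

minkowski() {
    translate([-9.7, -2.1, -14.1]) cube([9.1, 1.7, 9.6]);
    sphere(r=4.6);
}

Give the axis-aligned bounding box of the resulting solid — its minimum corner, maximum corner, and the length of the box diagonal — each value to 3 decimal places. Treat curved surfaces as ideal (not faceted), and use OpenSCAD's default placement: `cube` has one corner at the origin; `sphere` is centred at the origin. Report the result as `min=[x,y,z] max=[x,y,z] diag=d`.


A = translate([-9.7, -2.1, -14.1]) cube([9.1, 1.7, 9.6]) → bbox [-9.7,-2.1,-14.1] .. [-0.6,-0.4,-4.5]
B = sphere(r=4.6) → bbox [-4.6,-4.6,-4.6] .. [4.6,4.6,4.6]
lo = A.lo+B.lo = [-9.7-4.6, -2.1-4.6, -14.1-4.6] = [-14.300,-6.700,-18.700]
hi = A.hi+B.hi = [-0.6+4.6, -0.4+4.6, -4.5+4.6] = [4.000,4.200,0.100]
diag = √(18.3²+10.9²+18.8²) = √807.14 = 28.410

min=[-14.300,-6.700,-18.700] max=[4.000,4.200,0.100] diag=28.410


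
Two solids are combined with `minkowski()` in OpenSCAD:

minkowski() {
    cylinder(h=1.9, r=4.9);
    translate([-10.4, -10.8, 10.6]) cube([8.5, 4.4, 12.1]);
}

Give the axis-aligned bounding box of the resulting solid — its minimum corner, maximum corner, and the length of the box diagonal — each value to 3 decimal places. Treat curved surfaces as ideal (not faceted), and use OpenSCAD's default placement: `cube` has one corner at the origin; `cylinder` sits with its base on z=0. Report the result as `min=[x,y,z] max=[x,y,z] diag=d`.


min=[-15.300,-15.700,10.600] max=[3.000,-1.500,24.600] diag=27.065

A = translate([-10.4, -10.8, 10.6]) cube([8.5, 4.4, 12.1]) → bbox [-10.4,-10.8,10.6] .. [-1.9,-6.4,22.7]
B = cylinder(h=1.9, r=4.9) → bbox [-4.9,-4.9,0] .. [4.9,4.9,1.9]
lo = A.lo+B.lo = [-10.4-4.9, -10.8-4.9, 10.6+0] = [-15.300,-15.700,10.600]
hi = A.hi+B.hi = [-1.9+4.9, -6.4+4.9, 22.7+1.9] = [3.000,-1.500,24.600]
diag = √(18.3²+14.2²+14²) = √732.53 = 27.065


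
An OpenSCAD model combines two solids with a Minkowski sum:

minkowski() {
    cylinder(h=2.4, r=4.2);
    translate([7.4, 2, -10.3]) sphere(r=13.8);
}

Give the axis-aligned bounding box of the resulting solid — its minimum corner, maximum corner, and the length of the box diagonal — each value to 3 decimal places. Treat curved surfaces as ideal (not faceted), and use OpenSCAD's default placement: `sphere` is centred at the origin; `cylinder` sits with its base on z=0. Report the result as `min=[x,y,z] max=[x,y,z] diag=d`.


min=[-10.600,-16.000,-24.100] max=[25.400,20.000,5.900] diag=59.093

A = translate([7.4, 2, -10.3]) sphere(r=13.8) → bbox [-6.4,-11.8,-24.1] .. [21.2,15.8,3.5]
B = cylinder(h=2.4, r=4.2) → bbox [-4.2,-4.2,0] .. [4.2,4.2,2.4]
lo = A.lo+B.lo = [-6.4-4.2, -11.8-4.2, -24.1+0] = [-10.600,-16.000,-24.100]
hi = A.hi+B.hi = [21.2+4.2, 15.8+4.2, 3.5+2.4] = [25.400,20.000,5.900]
diag = √(36²+36²+30²) = √3492 = 59.093


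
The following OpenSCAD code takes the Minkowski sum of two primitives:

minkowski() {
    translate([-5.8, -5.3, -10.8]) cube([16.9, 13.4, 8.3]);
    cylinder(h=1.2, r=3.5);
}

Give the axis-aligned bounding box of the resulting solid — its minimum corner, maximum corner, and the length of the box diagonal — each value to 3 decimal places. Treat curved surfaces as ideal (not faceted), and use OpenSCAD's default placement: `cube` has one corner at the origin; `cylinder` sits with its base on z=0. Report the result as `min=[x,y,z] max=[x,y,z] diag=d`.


min=[-9.300,-8.800,-10.800] max=[14.600,11.600,-1.300] diag=32.827

A = translate([-5.8, -5.3, -10.8]) cube([16.9, 13.4, 8.3]) → bbox [-5.8,-5.3,-10.8] .. [11.1,8.1,-2.5]
B = cylinder(h=1.2, r=3.5) → bbox [-3.5,-3.5,0] .. [3.5,3.5,1.2]
lo = A.lo+B.lo = [-5.8-3.5, -5.3-3.5, -10.8+0] = [-9.300,-8.800,-10.800]
hi = A.hi+B.hi = [11.1+3.5, 8.1+3.5, -2.5+1.2] = [14.600,11.600,-1.300]
diag = √(23.9²+20.4²+9.5²) = √1077.62 = 32.827


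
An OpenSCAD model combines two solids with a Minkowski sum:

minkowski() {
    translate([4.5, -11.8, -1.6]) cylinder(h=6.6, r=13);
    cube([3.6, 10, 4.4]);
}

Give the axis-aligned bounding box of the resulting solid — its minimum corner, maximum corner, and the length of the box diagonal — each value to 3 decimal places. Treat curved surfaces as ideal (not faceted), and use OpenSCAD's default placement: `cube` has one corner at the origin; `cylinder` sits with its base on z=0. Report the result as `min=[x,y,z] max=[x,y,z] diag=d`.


min=[-8.500,-24.800,-1.600] max=[21.100,11.200,9.400] diag=47.887

A = translate([4.5, -11.8, -1.6]) cylinder(h=6.6, r=13) → bbox [-8.5,-24.8,-1.6] .. [17.5,1.2,5]
B = cube([3.6, 10, 4.4]) → bbox [0,0,0] .. [3.6,10,4.4]
lo = A.lo+B.lo = [-8.5+0, -24.8+0, -1.6+0] = [-8.500,-24.800,-1.600]
hi = A.hi+B.hi = [17.5+3.6, 1.2+10, 5+4.4] = [21.100,11.200,9.400]
diag = √(29.6²+36²+11²) = √2293.16 = 47.887


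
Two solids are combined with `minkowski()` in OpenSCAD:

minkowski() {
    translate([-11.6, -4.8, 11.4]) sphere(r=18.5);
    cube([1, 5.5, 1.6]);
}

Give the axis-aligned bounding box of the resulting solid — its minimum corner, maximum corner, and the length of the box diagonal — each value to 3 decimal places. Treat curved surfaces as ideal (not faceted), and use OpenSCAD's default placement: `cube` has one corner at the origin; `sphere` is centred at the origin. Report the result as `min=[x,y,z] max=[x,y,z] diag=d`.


min=[-30.100,-23.300,-7.100] max=[7.900,19.200,31.500] diag=68.849

A = translate([-11.6, -4.8, 11.4]) sphere(r=18.5) → bbox [-30.1,-23.3,-7.1] .. [6.9,13.7,29.9]
B = cube([1, 5.5, 1.6]) → bbox [0,0,0] .. [1,5.5,1.6]
lo = A.lo+B.lo = [-30.1+0, -23.3+0, -7.1+0] = [-30.100,-23.300,-7.100]
hi = A.hi+B.hi = [6.9+1, 13.7+5.5, 29.9+1.6] = [7.900,19.200,31.500]
diag = √(38²+42.5²+38.6²) = √4740.21 = 68.849


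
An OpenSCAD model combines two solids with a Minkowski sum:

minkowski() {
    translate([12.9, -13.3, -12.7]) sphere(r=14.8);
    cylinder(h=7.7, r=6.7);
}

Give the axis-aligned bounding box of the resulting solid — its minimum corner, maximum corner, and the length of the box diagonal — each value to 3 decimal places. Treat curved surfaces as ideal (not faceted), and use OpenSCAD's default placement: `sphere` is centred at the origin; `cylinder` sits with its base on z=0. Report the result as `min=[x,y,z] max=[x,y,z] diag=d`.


A = translate([12.9, -13.3, -12.7]) sphere(r=14.8) → bbox [-1.9,-28.1,-27.5] .. [27.7,1.5,2.1]
B = cylinder(h=7.7, r=6.7) → bbox [-6.7,-6.7,0] .. [6.7,6.7,7.7]
lo = A.lo+B.lo = [-1.9-6.7, -28.1-6.7, -27.5+0] = [-8.600,-34.800,-27.500]
hi = A.hi+B.hi = [27.7+6.7, 1.5+6.7, 2.1+7.7] = [34.400,8.200,9.800]
diag = √(43²+43²+37.3²) = √5089.29 = 71.339

min=[-8.600,-34.800,-27.500] max=[34.400,8.200,9.800] diag=71.339


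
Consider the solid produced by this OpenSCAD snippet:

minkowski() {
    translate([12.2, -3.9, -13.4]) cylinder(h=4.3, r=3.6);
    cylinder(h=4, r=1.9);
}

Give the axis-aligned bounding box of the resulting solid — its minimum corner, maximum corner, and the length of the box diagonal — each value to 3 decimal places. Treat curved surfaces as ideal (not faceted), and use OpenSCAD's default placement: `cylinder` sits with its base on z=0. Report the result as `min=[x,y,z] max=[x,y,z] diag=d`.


min=[6.700,-9.400,-13.400] max=[17.700,1.600,-5.100] diag=17.632

A = translate([12.2, -3.9, -13.4]) cylinder(h=4.3, r=3.6) → bbox [8.6,-7.5,-13.4] .. [15.8,-0.3,-9.1]
B = cylinder(h=4, r=1.9) → bbox [-1.9,-1.9,0] .. [1.9,1.9,4]
lo = A.lo+B.lo = [8.6-1.9, -7.5-1.9, -13.4+0] = [6.700,-9.400,-13.400]
hi = A.hi+B.hi = [15.8+1.9, -0.3+1.9, -9.1+4] = [17.700,1.600,-5.100]
diag = √(11²+11²+8.3²) = √310.89 = 17.632


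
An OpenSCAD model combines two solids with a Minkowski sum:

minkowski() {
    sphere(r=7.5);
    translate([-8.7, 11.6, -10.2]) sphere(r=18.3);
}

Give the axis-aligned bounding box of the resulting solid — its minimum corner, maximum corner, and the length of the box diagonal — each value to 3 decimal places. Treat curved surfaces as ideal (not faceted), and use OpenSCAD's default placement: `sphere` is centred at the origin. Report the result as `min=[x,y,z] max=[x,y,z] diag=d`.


min=[-34.500,-14.200,-36.000] max=[17.100,37.400,15.600] diag=89.374

A = translate([-8.7, 11.6, -10.2]) sphere(r=18.3) → bbox [-27,-6.7,-28.5] .. [9.6,29.9,8.1]
B = sphere(r=7.5) → bbox [-7.5,-7.5,-7.5] .. [7.5,7.5,7.5]
lo = A.lo+B.lo = [-27-7.5, -6.7-7.5, -28.5-7.5] = [-34.500,-14.200,-36.000]
hi = A.hi+B.hi = [9.6+7.5, 29.9+7.5, 8.1+7.5] = [17.100,37.400,15.600]
diag = √(51.6²+51.6²+51.6²) = √7987.68 = 89.374


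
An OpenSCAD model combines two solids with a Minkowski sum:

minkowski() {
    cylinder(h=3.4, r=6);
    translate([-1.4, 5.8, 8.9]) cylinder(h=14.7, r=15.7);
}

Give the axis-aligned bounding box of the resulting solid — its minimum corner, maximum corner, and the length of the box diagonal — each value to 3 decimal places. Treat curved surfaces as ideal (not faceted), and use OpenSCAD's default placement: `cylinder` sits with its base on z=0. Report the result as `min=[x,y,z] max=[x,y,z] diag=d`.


min=[-23.100,-15.900,8.900] max=[20.300,27.500,27.000] diag=63.990

A = translate([-1.4, 5.8, 8.9]) cylinder(h=14.7, r=15.7) → bbox [-17.1,-9.9,8.9] .. [14.3,21.5,23.6]
B = cylinder(h=3.4, r=6) → bbox [-6,-6,0] .. [6,6,3.4]
lo = A.lo+B.lo = [-17.1-6, -9.9-6, 8.9+0] = [-23.100,-15.900,8.900]
hi = A.hi+B.hi = [14.3+6, 21.5+6, 23.6+3.4] = [20.300,27.500,27.000]
diag = √(43.4²+43.4²+18.1²) = √4094.73 = 63.990


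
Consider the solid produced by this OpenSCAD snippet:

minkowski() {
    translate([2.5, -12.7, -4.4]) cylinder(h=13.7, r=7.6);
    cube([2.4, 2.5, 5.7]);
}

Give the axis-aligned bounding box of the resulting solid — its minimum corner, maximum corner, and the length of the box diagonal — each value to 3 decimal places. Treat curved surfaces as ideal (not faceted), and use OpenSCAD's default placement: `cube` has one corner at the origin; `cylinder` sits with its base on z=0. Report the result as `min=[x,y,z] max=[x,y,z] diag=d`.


A = translate([2.5, -12.7, -4.4]) cylinder(h=13.7, r=7.6) → bbox [-5.1,-20.3,-4.4] .. [10.1,-5.1,9.3]
B = cube([2.4, 2.5, 5.7]) → bbox [0,0,0] .. [2.4,2.5,5.7]
lo = A.lo+B.lo = [-5.1+0, -20.3+0, -4.4+0] = [-5.100,-20.300,-4.400]
hi = A.hi+B.hi = [10.1+2.4, -5.1+2.5, 9.3+5.7] = [12.500,-2.600,15.000]
diag = √(17.6²+17.7²+19.4²) = √999.41 = 31.613

min=[-5.100,-20.300,-4.400] max=[12.500,-2.600,15.000] diag=31.613


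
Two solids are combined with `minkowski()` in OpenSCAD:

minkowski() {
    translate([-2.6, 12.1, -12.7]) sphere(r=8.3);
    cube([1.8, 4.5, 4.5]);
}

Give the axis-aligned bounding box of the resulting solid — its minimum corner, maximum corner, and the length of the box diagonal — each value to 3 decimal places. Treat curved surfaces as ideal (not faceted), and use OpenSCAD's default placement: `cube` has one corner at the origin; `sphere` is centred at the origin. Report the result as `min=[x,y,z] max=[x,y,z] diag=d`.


min=[-10.900,3.800,-21.000] max=[7.500,24.900,0.100] diag=35.057

A = translate([-2.6, 12.1, -12.7]) sphere(r=8.3) → bbox [-10.9,3.8,-21] .. [5.7,20.4,-4.4]
B = cube([1.8, 4.5, 4.5]) → bbox [0,0,0] .. [1.8,4.5,4.5]
lo = A.lo+B.lo = [-10.9+0, 3.8+0, -21+0] = [-10.900,3.800,-21.000]
hi = A.hi+B.hi = [5.7+1.8, 20.4+4.5, -4.4+4.5] = [7.500,24.900,0.100]
diag = √(18.4²+21.1²+21.1²) = √1228.98 = 35.057


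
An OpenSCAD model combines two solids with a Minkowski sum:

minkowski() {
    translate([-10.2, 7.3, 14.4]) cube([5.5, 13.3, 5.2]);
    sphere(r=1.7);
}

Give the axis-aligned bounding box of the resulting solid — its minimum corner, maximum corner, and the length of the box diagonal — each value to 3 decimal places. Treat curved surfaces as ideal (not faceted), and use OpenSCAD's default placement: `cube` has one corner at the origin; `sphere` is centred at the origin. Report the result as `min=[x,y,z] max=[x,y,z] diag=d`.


min=[-11.900,5.600,12.700] max=[-3.000,22.300,21.300] diag=20.786

A = translate([-10.2, 7.3, 14.4]) cube([5.5, 13.3, 5.2]) → bbox [-10.2,7.3,14.4] .. [-4.7,20.6,19.6]
B = sphere(r=1.7) → bbox [-1.7,-1.7,-1.7] .. [1.7,1.7,1.7]
lo = A.lo+B.lo = [-10.2-1.7, 7.3-1.7, 14.4-1.7] = [-11.900,5.600,12.700]
hi = A.hi+B.hi = [-4.7+1.7, 20.6+1.7, 19.6+1.7] = [-3.000,22.300,21.300]
diag = √(8.9²+16.7²+8.6²) = √432.06 = 20.786


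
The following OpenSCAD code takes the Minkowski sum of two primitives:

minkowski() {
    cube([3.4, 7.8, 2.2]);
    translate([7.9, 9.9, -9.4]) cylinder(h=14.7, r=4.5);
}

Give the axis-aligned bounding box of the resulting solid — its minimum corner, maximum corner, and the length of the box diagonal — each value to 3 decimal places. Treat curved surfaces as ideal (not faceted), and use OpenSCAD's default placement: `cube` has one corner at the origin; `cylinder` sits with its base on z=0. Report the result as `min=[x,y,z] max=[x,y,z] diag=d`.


min=[3.400,5.400,-9.400] max=[15.800,22.200,7.500] diag=26.863

A = translate([7.9, 9.9, -9.4]) cylinder(h=14.7, r=4.5) → bbox [3.4,5.4,-9.4] .. [12.4,14.4,5.3]
B = cube([3.4, 7.8, 2.2]) → bbox [0,0,0] .. [3.4,7.8,2.2]
lo = A.lo+B.lo = [3.4+0, 5.4+0, -9.4+0] = [3.400,5.400,-9.400]
hi = A.hi+B.hi = [12.4+3.4, 14.4+7.8, 5.3+2.2] = [15.800,22.200,7.500]
diag = √(12.4²+16.8²+16.9²) = √721.61 = 26.863


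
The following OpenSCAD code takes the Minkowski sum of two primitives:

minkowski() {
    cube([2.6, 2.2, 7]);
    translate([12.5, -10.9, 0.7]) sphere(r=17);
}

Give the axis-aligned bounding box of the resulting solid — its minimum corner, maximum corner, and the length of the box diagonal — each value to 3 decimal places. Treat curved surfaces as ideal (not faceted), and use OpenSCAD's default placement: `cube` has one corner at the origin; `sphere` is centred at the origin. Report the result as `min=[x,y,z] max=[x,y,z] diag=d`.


min=[-4.500,-27.900,-16.300] max=[32.100,8.300,24.700] diag=65.810

A = translate([12.5, -10.9, 0.7]) sphere(r=17) → bbox [-4.5,-27.9,-16.3] .. [29.5,6.1,17.7]
B = cube([2.6, 2.2, 7]) → bbox [0,0,0] .. [2.6,2.2,7]
lo = A.lo+B.lo = [-4.5+0, -27.9+0, -16.3+0] = [-4.500,-27.900,-16.300]
hi = A.hi+B.hi = [29.5+2.6, 6.1+2.2, 17.7+7] = [32.100,8.300,24.700]
diag = √(36.6²+36.2²+41²) = √4331 = 65.810


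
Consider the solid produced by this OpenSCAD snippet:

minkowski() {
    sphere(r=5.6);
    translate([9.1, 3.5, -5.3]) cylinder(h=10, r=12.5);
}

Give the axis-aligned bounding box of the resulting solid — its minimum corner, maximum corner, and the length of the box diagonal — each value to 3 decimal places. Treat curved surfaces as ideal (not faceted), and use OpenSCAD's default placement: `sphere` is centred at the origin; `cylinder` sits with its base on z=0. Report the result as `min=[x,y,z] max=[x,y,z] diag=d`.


A = translate([9.1, 3.5, -5.3]) cylinder(h=10, r=12.5) → bbox [-3.4,-9,-5.3] .. [21.6,16,4.7]
B = sphere(r=5.6) → bbox [-5.6,-5.6,-5.6] .. [5.6,5.6,5.6]
lo = A.lo+B.lo = [-3.4-5.6, -9-5.6, -5.3-5.6] = [-9.000,-14.600,-10.900]
hi = A.hi+B.hi = [21.6+5.6, 16+5.6, 4.7+5.6] = [27.200,21.600,10.300]
diag = √(36.2²+36.2²+21.2²) = √3070.32 = 55.410

min=[-9.000,-14.600,-10.900] max=[27.200,21.600,10.300] diag=55.410


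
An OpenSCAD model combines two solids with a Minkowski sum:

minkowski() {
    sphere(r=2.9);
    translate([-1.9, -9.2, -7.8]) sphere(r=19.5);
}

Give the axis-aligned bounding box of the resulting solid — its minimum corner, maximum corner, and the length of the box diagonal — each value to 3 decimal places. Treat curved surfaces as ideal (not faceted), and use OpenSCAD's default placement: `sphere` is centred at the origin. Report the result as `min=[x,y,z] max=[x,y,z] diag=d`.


A = translate([-1.9, -9.2, -7.8]) sphere(r=19.5) → bbox [-21.4,-28.7,-27.3] .. [17.6,10.3,11.7]
B = sphere(r=2.9) → bbox [-2.9,-2.9,-2.9] .. [2.9,2.9,2.9]
lo = A.lo+B.lo = [-21.4-2.9, -28.7-2.9, -27.3-2.9] = [-24.300,-31.600,-30.200]
hi = A.hi+B.hi = [17.6+2.9, 10.3+2.9, 11.7+2.9] = [20.500,13.200,14.600]
diag = √(44.8²+44.8²+44.8²) = √6021.12 = 77.596

min=[-24.300,-31.600,-30.200] max=[20.500,13.200,14.600] diag=77.596


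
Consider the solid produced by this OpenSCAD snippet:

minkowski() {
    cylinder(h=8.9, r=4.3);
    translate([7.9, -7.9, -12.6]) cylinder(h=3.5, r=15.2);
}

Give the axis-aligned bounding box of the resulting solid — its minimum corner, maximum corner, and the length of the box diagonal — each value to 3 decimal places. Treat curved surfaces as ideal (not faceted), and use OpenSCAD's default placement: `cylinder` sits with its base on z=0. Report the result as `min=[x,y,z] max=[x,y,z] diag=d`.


min=[-11.600,-27.400,-12.600] max=[27.400,11.600,-0.200] diag=56.531

A = translate([7.9, -7.9, -12.6]) cylinder(h=3.5, r=15.2) → bbox [-7.3,-23.1,-12.6] .. [23.1,7.3,-9.1]
B = cylinder(h=8.9, r=4.3) → bbox [-4.3,-4.3,0] .. [4.3,4.3,8.9]
lo = A.lo+B.lo = [-7.3-4.3, -23.1-4.3, -12.6+0] = [-11.600,-27.400,-12.600]
hi = A.hi+B.hi = [23.1+4.3, 7.3+4.3, -9.1+8.9] = [27.400,11.600,-0.200]
diag = √(39²+39²+12.4²) = √3195.76 = 56.531


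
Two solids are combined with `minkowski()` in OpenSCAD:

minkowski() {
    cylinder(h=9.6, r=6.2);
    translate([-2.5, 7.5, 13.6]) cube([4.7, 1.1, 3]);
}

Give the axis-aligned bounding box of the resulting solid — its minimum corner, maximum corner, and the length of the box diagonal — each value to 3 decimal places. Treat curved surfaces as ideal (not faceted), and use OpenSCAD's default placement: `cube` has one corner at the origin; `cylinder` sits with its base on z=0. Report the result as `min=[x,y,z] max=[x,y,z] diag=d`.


A = translate([-2.5, 7.5, 13.6]) cube([4.7, 1.1, 3]) → bbox [-2.5,7.5,13.6] .. [2.2,8.6,16.6]
B = cylinder(h=9.6, r=6.2) → bbox [-6.2,-6.2,0] .. [6.2,6.2,9.6]
lo = A.lo+B.lo = [-2.5-6.2, 7.5-6.2, 13.6+0] = [-8.700,1.300,13.600]
hi = A.hi+B.hi = [2.2+6.2, 8.6+6.2, 16.6+9.6] = [8.400,14.800,26.200]
diag = √(17.1²+13.5²+12.6²) = √633.42 = 25.168

min=[-8.700,1.300,13.600] max=[8.400,14.800,26.200] diag=25.168


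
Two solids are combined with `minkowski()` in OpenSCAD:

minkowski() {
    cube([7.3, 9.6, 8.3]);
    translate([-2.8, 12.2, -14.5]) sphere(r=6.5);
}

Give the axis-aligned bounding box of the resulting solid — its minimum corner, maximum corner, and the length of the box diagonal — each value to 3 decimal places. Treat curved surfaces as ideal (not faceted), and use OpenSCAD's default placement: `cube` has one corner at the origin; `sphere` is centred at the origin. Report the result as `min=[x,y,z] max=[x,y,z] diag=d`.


min=[-9.300,5.700,-21.000] max=[11.000,28.300,0.300] diag=37.102

A = translate([-2.8, 12.2, -14.5]) sphere(r=6.5) → bbox [-9.3,5.7,-21] .. [3.7,18.7,-8]
B = cube([7.3, 9.6, 8.3]) → bbox [0,0,0] .. [7.3,9.6,8.3]
lo = A.lo+B.lo = [-9.3+0, 5.7+0, -21+0] = [-9.300,5.700,-21.000]
hi = A.hi+B.hi = [3.7+7.3, 18.7+9.6, -8+8.3] = [11.000,28.300,0.300]
diag = √(20.3²+22.6²+21.3²) = √1376.54 = 37.102


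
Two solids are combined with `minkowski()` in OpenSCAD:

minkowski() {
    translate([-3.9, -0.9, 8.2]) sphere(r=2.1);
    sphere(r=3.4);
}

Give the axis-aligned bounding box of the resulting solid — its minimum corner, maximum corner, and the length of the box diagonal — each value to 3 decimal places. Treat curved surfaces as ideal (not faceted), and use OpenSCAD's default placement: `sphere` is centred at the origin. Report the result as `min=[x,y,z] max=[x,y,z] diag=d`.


A = translate([-3.9, -0.9, 8.2]) sphere(r=2.1) → bbox [-6,-3,6.1] .. [-1.8,1.2,10.3]
B = sphere(r=3.4) → bbox [-3.4,-3.4,-3.4] .. [3.4,3.4,3.4]
lo = A.lo+B.lo = [-6-3.4, -3-3.4, 6.1-3.4] = [-9.400,-6.400,2.700]
hi = A.hi+B.hi = [-1.8+3.4, 1.2+3.4, 10.3+3.4] = [1.600,4.600,13.700]
diag = √(11²+11²+11²) = √363 = 19.053

min=[-9.400,-6.400,2.700] max=[1.600,4.600,13.700] diag=19.053


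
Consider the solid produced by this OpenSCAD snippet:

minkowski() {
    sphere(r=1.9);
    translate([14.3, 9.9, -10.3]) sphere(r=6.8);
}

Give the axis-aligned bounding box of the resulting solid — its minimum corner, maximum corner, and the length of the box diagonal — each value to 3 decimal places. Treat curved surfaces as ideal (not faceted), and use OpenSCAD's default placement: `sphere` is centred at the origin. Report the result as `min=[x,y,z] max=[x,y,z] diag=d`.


min=[5.600,1.200,-19.000] max=[23.000,18.600,-1.600] diag=30.138

A = translate([14.3, 9.9, -10.3]) sphere(r=6.8) → bbox [7.5,3.1,-17.1] .. [21.1,16.7,-3.5]
B = sphere(r=1.9) → bbox [-1.9,-1.9,-1.9] .. [1.9,1.9,1.9]
lo = A.lo+B.lo = [7.5-1.9, 3.1-1.9, -17.1-1.9] = [5.600,1.200,-19.000]
hi = A.hi+B.hi = [21.1+1.9, 16.7+1.9, -3.5+1.9] = [23.000,18.600,-1.600]
diag = √(17.4²+17.4²+17.4²) = √908.28 = 30.138


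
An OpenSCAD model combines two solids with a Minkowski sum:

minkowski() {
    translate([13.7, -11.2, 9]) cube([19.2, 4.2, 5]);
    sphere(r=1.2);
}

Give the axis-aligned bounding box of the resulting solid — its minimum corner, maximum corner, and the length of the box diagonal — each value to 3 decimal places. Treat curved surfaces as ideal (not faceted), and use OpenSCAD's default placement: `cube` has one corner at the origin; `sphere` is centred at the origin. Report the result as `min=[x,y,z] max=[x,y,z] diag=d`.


A = translate([13.7, -11.2, 9]) cube([19.2, 4.2, 5]) → bbox [13.7,-11.2,9] .. [32.9,-7,14]
B = sphere(r=1.2) → bbox [-1.2,-1.2,-1.2] .. [1.2,1.2,1.2]
lo = A.lo+B.lo = [13.7-1.2, -11.2-1.2, 9-1.2] = [12.500,-12.400,7.800]
hi = A.hi+B.hi = [32.9+1.2, -7+1.2, 14+1.2] = [34.100,-5.800,15.200]
diag = √(21.6²+6.6²+7.4²) = √564.88 = 23.767

min=[12.500,-12.400,7.800] max=[34.100,-5.800,15.200] diag=23.767


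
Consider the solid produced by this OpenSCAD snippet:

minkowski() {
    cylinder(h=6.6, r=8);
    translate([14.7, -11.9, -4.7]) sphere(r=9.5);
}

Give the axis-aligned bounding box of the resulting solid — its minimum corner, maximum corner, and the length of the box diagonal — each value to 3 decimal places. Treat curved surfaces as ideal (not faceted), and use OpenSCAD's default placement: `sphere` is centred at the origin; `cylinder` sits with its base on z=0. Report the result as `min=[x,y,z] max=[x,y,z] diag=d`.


A = translate([14.7, -11.9, -4.7]) sphere(r=9.5) → bbox [5.2,-21.4,-14.2] .. [24.2,-2.4,4.8]
B = cylinder(h=6.6, r=8) → bbox [-8,-8,0] .. [8,8,6.6]
lo = A.lo+B.lo = [5.2-8, -21.4-8, -14.2+0] = [-2.800,-29.400,-14.200]
hi = A.hi+B.hi = [24.2+8, -2.4+8, 4.8+6.6] = [32.200,5.600,11.400]
diag = √(35²+35²+25.6²) = √3105.36 = 55.726

min=[-2.800,-29.400,-14.200] max=[32.200,5.600,11.400] diag=55.726


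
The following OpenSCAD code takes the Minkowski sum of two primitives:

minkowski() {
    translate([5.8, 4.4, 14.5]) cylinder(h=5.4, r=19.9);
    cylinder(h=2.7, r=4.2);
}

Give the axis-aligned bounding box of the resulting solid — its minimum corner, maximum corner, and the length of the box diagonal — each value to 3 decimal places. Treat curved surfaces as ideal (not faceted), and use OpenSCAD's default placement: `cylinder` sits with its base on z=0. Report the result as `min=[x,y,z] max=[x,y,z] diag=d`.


min=[-18.300,-19.700,14.500] max=[29.900,28.500,22.600] diag=68.645

A = translate([5.8, 4.4, 14.5]) cylinder(h=5.4, r=19.9) → bbox [-14.1,-15.5,14.5] .. [25.7,24.3,19.9]
B = cylinder(h=2.7, r=4.2) → bbox [-4.2,-4.2,0] .. [4.2,4.2,2.7]
lo = A.lo+B.lo = [-14.1-4.2, -15.5-4.2, 14.5+0] = [-18.300,-19.700,14.500]
hi = A.hi+B.hi = [25.7+4.2, 24.3+4.2, 19.9+2.7] = [29.900,28.500,22.600]
diag = √(48.2²+48.2²+8.1²) = √4712.09 = 68.645


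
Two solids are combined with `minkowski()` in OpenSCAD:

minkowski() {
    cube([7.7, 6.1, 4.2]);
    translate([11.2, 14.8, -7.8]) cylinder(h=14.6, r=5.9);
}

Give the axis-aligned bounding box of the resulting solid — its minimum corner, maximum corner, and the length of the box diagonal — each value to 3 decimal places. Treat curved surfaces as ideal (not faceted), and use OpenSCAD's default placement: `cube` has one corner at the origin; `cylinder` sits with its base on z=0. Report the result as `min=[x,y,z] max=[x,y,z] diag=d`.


min=[5.300,8.900,-7.800] max=[24.800,26.800,11.000] diag=32.467

A = translate([11.2, 14.8, -7.8]) cylinder(h=14.6, r=5.9) → bbox [5.3,8.9,-7.8] .. [17.1,20.7,6.8]
B = cube([7.7, 6.1, 4.2]) → bbox [0,0,0] .. [7.7,6.1,4.2]
lo = A.lo+B.lo = [5.3+0, 8.9+0, -7.8+0] = [5.300,8.900,-7.800]
hi = A.hi+B.hi = [17.1+7.7, 20.7+6.1, 6.8+4.2] = [24.800,26.800,11.000]
diag = √(19.5²+17.9²+18.8²) = √1054.1 = 32.467


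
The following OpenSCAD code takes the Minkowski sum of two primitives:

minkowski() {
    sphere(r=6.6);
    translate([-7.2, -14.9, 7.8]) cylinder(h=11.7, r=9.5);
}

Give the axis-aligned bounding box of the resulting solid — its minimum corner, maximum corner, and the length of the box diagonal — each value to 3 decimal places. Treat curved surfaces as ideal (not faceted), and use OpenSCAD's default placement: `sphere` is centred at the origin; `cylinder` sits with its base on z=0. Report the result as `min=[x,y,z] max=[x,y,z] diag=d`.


min=[-23.300,-31.000,1.200] max=[8.900,1.200,26.100] diag=51.901

A = translate([-7.2, -14.9, 7.8]) cylinder(h=11.7, r=9.5) → bbox [-16.7,-24.4,7.8] .. [2.3,-5.4,19.5]
B = sphere(r=6.6) → bbox [-6.6,-6.6,-6.6] .. [6.6,6.6,6.6]
lo = A.lo+B.lo = [-16.7-6.6, -24.4-6.6, 7.8-6.6] = [-23.300,-31.000,1.200]
hi = A.hi+B.hi = [2.3+6.6, -5.4+6.6, 19.5+6.6] = [8.900,1.200,26.100]
diag = √(32.2²+32.2²+24.9²) = √2693.69 = 51.901


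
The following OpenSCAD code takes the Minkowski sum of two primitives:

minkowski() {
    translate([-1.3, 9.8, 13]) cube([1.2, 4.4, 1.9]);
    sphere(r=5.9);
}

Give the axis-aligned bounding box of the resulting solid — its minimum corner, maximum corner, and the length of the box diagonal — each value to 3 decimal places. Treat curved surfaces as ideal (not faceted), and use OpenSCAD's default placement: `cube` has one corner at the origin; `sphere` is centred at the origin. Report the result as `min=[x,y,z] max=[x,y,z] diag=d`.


A = translate([-1.3, 9.8, 13]) cube([1.2, 4.4, 1.9]) → bbox [-1.3,9.8,13] .. [-0.1,14.2,14.9]
B = sphere(r=5.9) → bbox [-5.9,-5.9,-5.9] .. [5.9,5.9,5.9]
lo = A.lo+B.lo = [-1.3-5.9, 9.8-5.9, 13-5.9] = [-7.200,3.900,7.100]
hi = A.hi+B.hi = [-0.1+5.9, 14.2+5.9, 14.9+5.9] = [5.800,20.100,20.800]
diag = √(13²+16.2²+13.7²) = √619.13 = 24.882

min=[-7.200,3.900,7.100] max=[5.800,20.100,20.800] diag=24.882


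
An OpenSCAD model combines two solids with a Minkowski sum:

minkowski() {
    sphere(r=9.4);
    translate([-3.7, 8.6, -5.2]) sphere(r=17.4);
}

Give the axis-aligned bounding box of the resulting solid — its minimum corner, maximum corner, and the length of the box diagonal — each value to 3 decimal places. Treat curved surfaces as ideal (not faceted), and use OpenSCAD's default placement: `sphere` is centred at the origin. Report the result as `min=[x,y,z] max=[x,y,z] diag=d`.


min=[-30.500,-18.200,-32.000] max=[23.100,35.400,21.600] diag=92.838

A = translate([-3.7, 8.6, -5.2]) sphere(r=17.4) → bbox [-21.1,-8.8,-22.6] .. [13.7,26,12.2]
B = sphere(r=9.4) → bbox [-9.4,-9.4,-9.4] .. [9.4,9.4,9.4]
lo = A.lo+B.lo = [-21.1-9.4, -8.8-9.4, -22.6-9.4] = [-30.500,-18.200,-32.000]
hi = A.hi+B.hi = [13.7+9.4, 26+9.4, 12.2+9.4] = [23.100,35.400,21.600]
diag = √(53.6²+53.6²+53.6²) = √8618.88 = 92.838


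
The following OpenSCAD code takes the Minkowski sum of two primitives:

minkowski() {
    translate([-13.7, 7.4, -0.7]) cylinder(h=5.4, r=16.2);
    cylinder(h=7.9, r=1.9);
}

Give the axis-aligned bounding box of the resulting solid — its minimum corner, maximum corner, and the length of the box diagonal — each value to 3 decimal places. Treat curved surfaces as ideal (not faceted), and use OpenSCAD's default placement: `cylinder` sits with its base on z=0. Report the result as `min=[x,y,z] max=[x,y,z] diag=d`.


min=[-31.800,-10.700,-0.700] max=[4.400,25.500,12.600] diag=52.894

A = translate([-13.7, 7.4, -0.7]) cylinder(h=5.4, r=16.2) → bbox [-29.9,-8.8,-0.7] .. [2.5,23.6,4.7]
B = cylinder(h=7.9, r=1.9) → bbox [-1.9,-1.9,0] .. [1.9,1.9,7.9]
lo = A.lo+B.lo = [-29.9-1.9, -8.8-1.9, -0.7+0] = [-31.800,-10.700,-0.700]
hi = A.hi+B.hi = [2.5+1.9, 23.6+1.9, 4.7+7.9] = [4.400,25.500,12.600]
diag = √(36.2²+36.2²+13.3²) = √2797.77 = 52.894


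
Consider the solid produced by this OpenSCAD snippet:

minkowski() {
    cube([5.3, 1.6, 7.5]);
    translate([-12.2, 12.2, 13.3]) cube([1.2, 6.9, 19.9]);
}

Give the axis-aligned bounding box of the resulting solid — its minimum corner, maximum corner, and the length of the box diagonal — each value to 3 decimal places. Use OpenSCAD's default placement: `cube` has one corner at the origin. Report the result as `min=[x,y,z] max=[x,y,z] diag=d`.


A = translate([-12.2, 12.2, 13.3]) cube([1.2, 6.9, 19.9]) → bbox [-12.2,12.2,13.3] .. [-11,19.1,33.2]
B = cube([5.3, 1.6, 7.5]) → bbox [0,0,0] .. [5.3,1.6,7.5]
lo = A.lo+B.lo = [-12.2+0, 12.2+0, 13.3+0] = [-12.200,12.200,13.300]
hi = A.hi+B.hi = [-11+5.3, 19.1+1.6, 33.2+7.5] = [-5.700,20.700,40.700]
diag = √(6.5²+8.5²+27.4²) = √865.26 = 29.415

min=[-12.200,12.200,13.300] max=[-5.700,20.700,40.700] diag=29.415


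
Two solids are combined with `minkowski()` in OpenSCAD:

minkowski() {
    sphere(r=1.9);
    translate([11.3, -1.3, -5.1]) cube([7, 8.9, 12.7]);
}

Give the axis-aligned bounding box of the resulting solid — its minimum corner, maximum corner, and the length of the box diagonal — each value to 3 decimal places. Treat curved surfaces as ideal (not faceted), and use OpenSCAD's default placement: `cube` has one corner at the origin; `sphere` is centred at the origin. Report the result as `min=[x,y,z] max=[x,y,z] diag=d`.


A = translate([11.3, -1.3, -5.1]) cube([7, 8.9, 12.7]) → bbox [11.3,-1.3,-5.1] .. [18.3,7.6,7.6]
B = sphere(r=1.9) → bbox [-1.9,-1.9,-1.9] .. [1.9,1.9,1.9]
lo = A.lo+B.lo = [11.3-1.9, -1.3-1.9, -5.1-1.9] = [9.400,-3.200,-7.000]
hi = A.hi+B.hi = [18.3+1.9, 7.6+1.9, 7.6+1.9] = [20.200,9.500,9.500]
diag = √(10.8²+12.7²+16.5²) = √550.18 = 23.456

min=[9.400,-3.200,-7.000] max=[20.200,9.500,9.500] diag=23.456


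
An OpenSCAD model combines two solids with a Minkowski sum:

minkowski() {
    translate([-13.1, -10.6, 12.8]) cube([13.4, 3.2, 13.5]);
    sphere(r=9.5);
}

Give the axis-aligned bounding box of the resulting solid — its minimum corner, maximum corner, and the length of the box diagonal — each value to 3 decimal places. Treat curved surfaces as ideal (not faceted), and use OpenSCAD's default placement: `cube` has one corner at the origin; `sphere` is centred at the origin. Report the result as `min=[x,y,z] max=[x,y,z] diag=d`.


min=[-22.600,-20.100,3.300] max=[9.800,2.100,35.800] diag=50.979

A = translate([-13.1, -10.6, 12.8]) cube([13.4, 3.2, 13.5]) → bbox [-13.1,-10.6,12.8] .. [0.3,-7.4,26.3]
B = sphere(r=9.5) → bbox [-9.5,-9.5,-9.5] .. [9.5,9.5,9.5]
lo = A.lo+B.lo = [-13.1-9.5, -10.6-9.5, 12.8-9.5] = [-22.600,-20.100,3.300]
hi = A.hi+B.hi = [0.3+9.5, -7.4+9.5, 26.3+9.5] = [9.800,2.100,35.800]
diag = √(32.4²+22.2²+32.5²) = √2598.85 = 50.979


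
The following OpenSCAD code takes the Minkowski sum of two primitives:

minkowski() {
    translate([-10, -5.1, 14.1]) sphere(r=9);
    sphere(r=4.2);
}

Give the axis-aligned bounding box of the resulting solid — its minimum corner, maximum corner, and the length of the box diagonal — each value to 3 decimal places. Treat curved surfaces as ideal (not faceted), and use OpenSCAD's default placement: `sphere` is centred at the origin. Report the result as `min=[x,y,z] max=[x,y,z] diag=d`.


A = translate([-10, -5.1, 14.1]) sphere(r=9) → bbox [-19,-14.1,5.1] .. [-1,3.9,23.1]
B = sphere(r=4.2) → bbox [-4.2,-4.2,-4.2] .. [4.2,4.2,4.2]
lo = A.lo+B.lo = [-19-4.2, -14.1-4.2, 5.1-4.2] = [-23.200,-18.300,0.900]
hi = A.hi+B.hi = [-1+4.2, 3.9+4.2, 23.1+4.2] = [3.200,8.100,27.300]
diag = √(26.4²+26.4²+26.4²) = √2090.88 = 45.726

min=[-23.200,-18.300,0.900] max=[3.200,8.100,27.300] diag=45.726
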